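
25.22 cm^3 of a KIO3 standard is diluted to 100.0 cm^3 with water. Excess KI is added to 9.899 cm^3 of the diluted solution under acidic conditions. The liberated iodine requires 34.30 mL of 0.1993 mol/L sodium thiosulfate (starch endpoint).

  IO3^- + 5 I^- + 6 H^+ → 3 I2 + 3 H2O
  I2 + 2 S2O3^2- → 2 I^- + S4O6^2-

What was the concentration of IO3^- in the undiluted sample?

n(S2O3^2-) = 0.03430 × 0.1993 = 6.836 × 10^-3 mol
n(I2) = n(S2O3^2-)/2 = 3.418 × 10^-3 mol
From the 1:3 ratio, n(IO3^-) in the aliquot = 1/3 × 3.418 × 10^-3 = 1.139 × 10^-3 mol
[IO3^-]_dilute = 1.139 × 10^-3 / 0.009899 = 0.1151 mol/L
[IO3^-]_original = 0.1151 × 100.0/25.22 = 0.4564 mol/L

0.4564 mol/L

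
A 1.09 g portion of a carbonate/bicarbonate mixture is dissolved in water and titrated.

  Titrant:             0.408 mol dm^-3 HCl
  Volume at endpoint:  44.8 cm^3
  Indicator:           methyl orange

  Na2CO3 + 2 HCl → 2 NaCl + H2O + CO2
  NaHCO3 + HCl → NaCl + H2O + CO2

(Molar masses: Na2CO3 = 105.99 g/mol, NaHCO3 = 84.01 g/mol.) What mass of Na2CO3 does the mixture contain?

0.761 g

n(HCl) = 0.0448 × 0.408 = 0.0183 mol
Let x = n(Na2CO3), y = n(NaHCO3).
Titrant: 2x + 1y = 0.0183;  mass: 105.99x + 84.01y = 1.09
Solving, x = 7.18 × 10^-3 mol, y = 3.91 × 10^-3 mol
mass of Na2CO3 = 7.18 × 10^-3 × 105.99 = 0.761 g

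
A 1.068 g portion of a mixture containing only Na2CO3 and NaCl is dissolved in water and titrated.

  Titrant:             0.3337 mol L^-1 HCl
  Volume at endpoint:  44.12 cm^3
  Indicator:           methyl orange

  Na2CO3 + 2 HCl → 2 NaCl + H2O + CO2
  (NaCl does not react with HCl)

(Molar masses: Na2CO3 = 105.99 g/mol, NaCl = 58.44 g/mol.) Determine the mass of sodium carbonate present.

n(HCl) = 0.04412 × 0.3337 = 0.01472 mol
Let x = n(Na2CO3), y = n(NaCl).
Titrant: 2x = 0.01472;  mass: 105.99x + 58.44y = 1.068
Solving, x = 7.361 × 10^-3 mol, y = 4.924 × 10^-3 mol
mass of Na2CO3 = 7.361 × 10^-3 × 105.99 = 0.7802 g

0.7802 g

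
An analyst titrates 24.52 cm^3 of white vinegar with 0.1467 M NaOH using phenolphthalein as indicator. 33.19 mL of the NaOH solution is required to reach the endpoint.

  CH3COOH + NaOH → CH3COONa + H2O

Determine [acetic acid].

0.1986 M

n(NaOH) = 0.03319 L × 0.1467 mol/L = 4.869 × 10^-3 mol
n(CH3COOH) = 4.869 × 10^-3 mol (1:1 mole ratio)
[CH3COOH] = 4.869 × 10^-3 mol / 0.02452 L = 0.1986 mol/L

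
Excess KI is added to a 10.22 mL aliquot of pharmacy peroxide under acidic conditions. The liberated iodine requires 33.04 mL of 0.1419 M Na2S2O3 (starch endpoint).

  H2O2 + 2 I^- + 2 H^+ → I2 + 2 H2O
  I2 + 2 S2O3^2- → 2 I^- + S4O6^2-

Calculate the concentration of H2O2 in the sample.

0.2294 M

n(S2O3^2-) = 0.03304 × 0.1419 = 4.688 × 10^-3 mol
n(I2) = n(S2O3^2-)/2 = 2.344 × 10^-3 mol
n(H2O2) in the aliquot = 2.344 × 10^-3 mol (1:1 ratio)
[H2O2] = 2.344 × 10^-3 / 0.01022 = 0.2294 mol/L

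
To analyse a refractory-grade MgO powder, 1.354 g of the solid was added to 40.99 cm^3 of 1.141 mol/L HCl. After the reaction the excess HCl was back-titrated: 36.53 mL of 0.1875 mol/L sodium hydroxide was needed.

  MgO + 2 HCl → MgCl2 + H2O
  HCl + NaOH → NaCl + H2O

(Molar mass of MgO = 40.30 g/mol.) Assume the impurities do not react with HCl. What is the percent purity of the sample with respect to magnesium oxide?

n(HCl) added = 0.04099 × 1.141 = 0.04677 mol
n(NaOH) used in back-titration = 0.03653 × 0.1875 = 6.849 × 10^-3 mol
n(HCl) left over = 6.849 × 10^-3 mol (1:1 ratio)
n(HCl) consumed by analyte = 0.04677 − 6.849 × 10^-3 = 0.03992 mol
From the 1:2 ratio, n(MgO) = 1/2 × 0.03992 = 0.01996 mol
mass of MgO = 0.01996 × 40.30 = 0.8044 g
% MgO = 0.8044 / 1.354 × 100 = 59.41 %

59.41 %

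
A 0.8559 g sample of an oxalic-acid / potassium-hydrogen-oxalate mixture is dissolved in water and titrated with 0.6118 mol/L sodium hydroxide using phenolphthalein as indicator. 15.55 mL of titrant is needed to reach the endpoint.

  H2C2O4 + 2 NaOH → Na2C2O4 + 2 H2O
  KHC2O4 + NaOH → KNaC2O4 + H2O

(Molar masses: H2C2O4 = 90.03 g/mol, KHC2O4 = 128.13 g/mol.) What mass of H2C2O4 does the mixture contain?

n(NaOH) = 0.01555 × 0.6118 = 9.513 × 10^-3 mol
Let x = n(H2C2O4), y = n(KHC2O4).
Titrant: 2x + 1y = 9.513 × 10^-3;  mass: 90.03x + 128.13y = 0.8559
Solving, x = 2.184 × 10^-3 mol, y = 5.145 × 10^-3 mol
mass of H2C2O4 = 2.184 × 10^-3 × 90.03 = 0.1966 g

0.1966 g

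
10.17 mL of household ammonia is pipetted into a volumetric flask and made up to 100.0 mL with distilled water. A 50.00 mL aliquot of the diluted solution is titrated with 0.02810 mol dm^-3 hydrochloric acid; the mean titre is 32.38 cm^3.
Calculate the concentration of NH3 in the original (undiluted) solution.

0.1789 mol/L

NH3 + HCl → NH4Cl
n(HCl) = 0.03238 × 0.02810 = 9.099 × 10^-4 mol
n(NH3) in the aliquot = 9.099 × 10^-4 mol (1:1 ratio)
[NH3]_dilute = 9.099 × 10^-4 / 0.05000 = 0.01820 mol/L
Dilution factor = 100.0 / 10.17 = 9.833
[NH3]_stock = 0.01820 × 9.833 = 0.1789 mol/L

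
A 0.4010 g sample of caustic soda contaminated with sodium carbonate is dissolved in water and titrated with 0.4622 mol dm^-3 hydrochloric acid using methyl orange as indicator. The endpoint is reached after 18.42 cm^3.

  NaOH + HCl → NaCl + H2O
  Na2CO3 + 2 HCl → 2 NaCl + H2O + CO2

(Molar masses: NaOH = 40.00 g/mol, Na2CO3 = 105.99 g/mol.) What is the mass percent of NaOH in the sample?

n(HCl) = 0.01842 × 0.4622 = 8.514 × 10^-3 mol
Let x = n(NaOH), y = n(Na2CO3).
Titrant: 1x + 2y = 8.514 × 10^-3;  mass: 40.00x + 105.99y = 0.4010
Solving, x = 3.862 × 10^-3 mol, y = 2.326 × 10^-3 mol
mass of NaOH = 3.862 × 10^-3 × 40.00 = 0.1545 g
% NaOH = 0.1545 / 0.4010 × 100 = 38.52 %

38.52 %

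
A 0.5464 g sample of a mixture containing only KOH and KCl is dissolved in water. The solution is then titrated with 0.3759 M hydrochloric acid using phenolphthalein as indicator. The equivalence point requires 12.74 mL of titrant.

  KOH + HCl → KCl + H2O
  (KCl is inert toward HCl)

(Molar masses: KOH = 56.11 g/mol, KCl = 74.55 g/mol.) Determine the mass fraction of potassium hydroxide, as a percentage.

49.18 %

n(HCl) = 0.01274 × 0.3759 = 4.789 × 10^-3 mol
Let x = n(KOH), y = n(KCl).
Titrant: 1x = 4.789 × 10^-3;  mass: 56.11x + 74.55y = 0.5464
Solving, x = 4.789 × 10^-3 mol, y = 3.725 × 10^-3 mol
mass of KOH = 4.789 × 10^-3 × 56.11 = 0.2687 g
% KOH = 0.2687 / 0.5464 × 100 = 49.18 %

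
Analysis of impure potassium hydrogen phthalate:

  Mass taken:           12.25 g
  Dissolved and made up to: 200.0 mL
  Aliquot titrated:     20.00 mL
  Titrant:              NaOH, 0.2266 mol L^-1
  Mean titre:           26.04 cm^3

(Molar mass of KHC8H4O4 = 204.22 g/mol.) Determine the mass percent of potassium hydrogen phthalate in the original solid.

98.37 %

KHC8H4O4 + NaOH → KNaC8H4O4 + H2O
n(NaOH) per titration = 0.02604 × 0.2266 = 5.901 × 10^-3 mol
n(KHC8H4O4) in each aliquot = 5.901 × 10^-3 mol (1:1 ratio)
n(KHC8H4O4) in the whole flask = 5.901 × 10^-3 × 200.0/20.00 = 0.05901 mol
mass of KHC8H4O4 = 0.05901 × 204.22 = 12.05 g
% KHC8H4O4 = 12.05 / 12.25 × 100 = 98.37 %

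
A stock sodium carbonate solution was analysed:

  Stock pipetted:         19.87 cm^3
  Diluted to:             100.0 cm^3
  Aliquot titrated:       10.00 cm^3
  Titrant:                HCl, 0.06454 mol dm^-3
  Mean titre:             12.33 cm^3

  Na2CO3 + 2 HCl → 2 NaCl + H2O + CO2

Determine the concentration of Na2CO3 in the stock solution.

0.2002 mol/L

n(HCl) = 0.01233 × 0.06454 = 7.958 × 10^-4 mol
From the 1:2 ratio, n(Na2CO3) in the aliquot = 1/2 × 7.958 × 10^-4 = 3.979 × 10^-4 mol
[Na2CO3]_dilute = 3.979 × 10^-4 / 0.01000 = 0.03979 mol/L
Dilution factor = 100.0 / 19.87 = 5.033
[Na2CO3]_stock = 0.03979 × 5.033 = 0.2002 mol/L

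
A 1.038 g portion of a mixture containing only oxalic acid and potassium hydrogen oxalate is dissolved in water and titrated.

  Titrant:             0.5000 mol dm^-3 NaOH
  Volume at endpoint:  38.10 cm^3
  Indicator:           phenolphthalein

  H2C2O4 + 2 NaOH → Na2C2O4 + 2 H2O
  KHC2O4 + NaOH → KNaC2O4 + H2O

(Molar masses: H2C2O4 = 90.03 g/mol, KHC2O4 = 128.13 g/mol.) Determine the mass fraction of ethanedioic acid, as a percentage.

73.20 %

n(NaOH) = 0.03810 × 0.5000 = 0.01905 mol
Let x = n(H2C2O4), y = n(KHC2O4).
Titrant: 2x + 1y = 0.01905;  mass: 90.03x + 128.13y = 1.038
Solving, x = 8.439 × 10^-3 mol, y = 2.171 × 10^-3 mol
mass of H2C2O4 = 8.439 × 10^-3 × 90.03 = 0.7598 g
% H2C2O4 = 0.7598 / 1.038 × 100 = 73.20 %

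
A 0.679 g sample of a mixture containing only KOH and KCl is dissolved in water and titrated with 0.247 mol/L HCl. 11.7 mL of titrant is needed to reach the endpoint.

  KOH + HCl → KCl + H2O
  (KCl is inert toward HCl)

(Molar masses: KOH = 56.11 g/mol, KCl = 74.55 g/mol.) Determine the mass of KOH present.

n(HCl) = 0.0117 × 0.247 = 2.89 × 10^-3 mol
Let x = n(KOH), y = n(KCl).
Titrant: 1x = 2.89 × 10^-3;  mass: 56.11x + 74.55y = 0.679
Solving, x = 2.89 × 10^-3 mol, y = 6.93 × 10^-3 mol
mass of KOH = 2.89 × 10^-3 × 56.11 = 0.162 g

0.162 g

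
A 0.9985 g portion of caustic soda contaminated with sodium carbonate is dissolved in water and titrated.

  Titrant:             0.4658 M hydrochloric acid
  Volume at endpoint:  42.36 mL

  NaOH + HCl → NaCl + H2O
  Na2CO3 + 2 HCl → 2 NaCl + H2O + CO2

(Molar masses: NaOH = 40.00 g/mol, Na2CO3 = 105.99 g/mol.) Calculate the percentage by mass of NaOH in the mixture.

n(HCl) = 0.04236 × 0.4658 = 0.01973 mol
Let x = n(NaOH), y = n(Na2CO3).
Titrant: 1x + 2y = 0.01973;  mass: 40.00x + 105.99y = 0.9985
Solving, x = 3.629 × 10^-3 mol, y = 8.051 × 10^-3 mol
mass of NaOH = 3.629 × 10^-3 × 40.00 = 0.1452 g
% NaOH = 0.1452 / 0.9985 × 100 = 14.54 %

14.54 %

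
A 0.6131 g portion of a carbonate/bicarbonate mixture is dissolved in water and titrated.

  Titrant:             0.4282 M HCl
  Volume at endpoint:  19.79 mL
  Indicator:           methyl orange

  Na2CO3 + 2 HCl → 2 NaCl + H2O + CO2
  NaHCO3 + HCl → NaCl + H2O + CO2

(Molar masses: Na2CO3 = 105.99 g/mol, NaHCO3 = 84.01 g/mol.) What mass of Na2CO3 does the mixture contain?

0.1688 g

n(HCl) = 0.01979 × 0.4282 = 8.474 × 10^-3 mol
Let x = n(Na2CO3), y = n(NaHCO3).
Titrant: 2x + 1y = 8.474 × 10^-3;  mass: 105.99x + 84.01y = 0.6131
Solving, x = 1.593 × 10^-3 mol, y = 5.288 × 10^-3 mol
mass of Na2CO3 = 1.593 × 10^-3 × 105.99 = 0.1688 g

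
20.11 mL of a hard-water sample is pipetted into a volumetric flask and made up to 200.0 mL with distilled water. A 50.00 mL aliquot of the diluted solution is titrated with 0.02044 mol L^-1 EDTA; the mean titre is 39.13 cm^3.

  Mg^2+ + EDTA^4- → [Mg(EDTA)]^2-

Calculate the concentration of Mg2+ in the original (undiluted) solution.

n(EDTA) = 0.03913 × 0.02044 = 7.998 × 10^-4 mol
n(Mg2+) in the aliquot = 7.998 × 10^-4 mol (1:1 ratio)
[Mg2+]_dilute = 7.998 × 10^-4 / 0.05000 = 0.01600 mol/L
Dilution factor = 200.0 / 20.11 = 9.945
[Mg2+]_stock = 0.01600 × 9.945 = 0.1591 mol/L

0.1591 mol/L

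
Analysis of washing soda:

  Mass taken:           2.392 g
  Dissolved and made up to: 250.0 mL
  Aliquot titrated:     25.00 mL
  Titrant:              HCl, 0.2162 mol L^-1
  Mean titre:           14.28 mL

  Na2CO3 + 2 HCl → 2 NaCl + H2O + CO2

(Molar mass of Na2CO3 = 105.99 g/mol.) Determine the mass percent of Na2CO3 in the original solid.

68.40 %

n(HCl) per titration = 0.01428 × 0.2162 = 3.087 × 10^-3 mol
From the 1:2 ratio, n(Na2CO3) in each aliquot = 1/2 × 3.087 × 10^-3 = 1.544 × 10^-3 mol
n(Na2CO3) in the whole flask = 1.544 × 10^-3 × 250.0/25.00 = 0.01544 mol
mass of Na2CO3 = 0.01544 × 105.99 = 1.636 g
% Na2CO3 = 1.636 / 2.392 × 100 = 68.40 %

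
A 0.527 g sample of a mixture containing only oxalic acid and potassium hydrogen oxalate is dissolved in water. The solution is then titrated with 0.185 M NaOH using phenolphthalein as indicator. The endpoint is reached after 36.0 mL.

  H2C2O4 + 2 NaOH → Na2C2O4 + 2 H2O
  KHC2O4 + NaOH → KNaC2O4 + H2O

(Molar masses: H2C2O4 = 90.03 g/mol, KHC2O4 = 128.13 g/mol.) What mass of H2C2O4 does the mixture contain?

n(NaOH) = 0.0360 × 0.185 = 6.66 × 10^-3 mol
Let x = n(H2C2O4), y = n(KHC2O4).
Titrant: 2x + 1y = 6.66 × 10^-3;  mass: 90.03x + 128.13y = 0.527
Solving, x = 1.96 × 10^-3 mol, y = 2.73 × 10^-3 mol
mass of H2C2O4 = 1.96 × 10^-3 × 90.03 = 0.177 g

0.177 g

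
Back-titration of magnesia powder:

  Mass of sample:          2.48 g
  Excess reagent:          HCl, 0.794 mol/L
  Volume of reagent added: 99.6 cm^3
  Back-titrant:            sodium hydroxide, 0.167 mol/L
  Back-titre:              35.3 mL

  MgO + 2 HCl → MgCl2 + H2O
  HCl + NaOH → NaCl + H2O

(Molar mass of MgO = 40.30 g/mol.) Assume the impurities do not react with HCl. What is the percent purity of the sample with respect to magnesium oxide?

n(HCl) added = 0.0996 × 0.794 = 0.0791 mol
n(NaOH) used in back-titration = 0.0353 × 0.167 = 5.90 × 10^-3 mol
n(HCl) left over = 5.90 × 10^-3 mol (1:1 ratio)
n(HCl) consumed by analyte = 0.0791 − 5.90 × 10^-3 = 0.0732 mol
From the 1:2 ratio, n(MgO) = 1/2 × 0.0732 = 0.0366 mol
mass of MgO = 0.0366 × 40.30 = 1.47 g
% MgO = 1.47 / 2.48 × 100 = 59.5 %

59.5 %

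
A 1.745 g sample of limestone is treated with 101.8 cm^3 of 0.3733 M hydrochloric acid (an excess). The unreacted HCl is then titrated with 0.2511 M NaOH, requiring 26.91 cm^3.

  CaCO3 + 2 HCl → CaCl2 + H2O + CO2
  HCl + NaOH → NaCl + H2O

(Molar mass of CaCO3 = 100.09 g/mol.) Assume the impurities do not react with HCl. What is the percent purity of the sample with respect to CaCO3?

n(HCl) added = 0.1018 × 0.3733 = 0.03800 mol
n(NaOH) used in back-titration = 0.02691 × 0.2511 = 6.757 × 10^-3 mol
n(HCl) left over = 6.757 × 10^-3 mol (1:1 ratio)
n(HCl) consumed by analyte = 0.03800 − 6.757 × 10^-3 = 0.03124 mol
From the 1:2 ratio, n(CaCO3) = 1/2 × 0.03124 = 0.01562 mol
mass of CaCO3 = 0.01562 × 100.09 = 1.564 g
% CaCO3 = 1.564 / 1.745 × 100 = 89.61 %

89.61 %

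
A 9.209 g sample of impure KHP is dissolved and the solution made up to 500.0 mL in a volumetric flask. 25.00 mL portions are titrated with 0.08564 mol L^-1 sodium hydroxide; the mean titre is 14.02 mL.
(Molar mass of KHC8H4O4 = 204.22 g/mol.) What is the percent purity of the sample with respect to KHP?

KHC8H4O4 + NaOH → KNaC8H4O4 + H2O
n(NaOH) per titration = 0.01402 × 0.08564 = 1.201 × 10^-3 mol
n(KHC8H4O4) in each aliquot = 1.201 × 10^-3 mol (1:1 ratio)
n(KHC8H4O4) in the whole flask = 1.201 × 10^-3 × 500.0/25.00 = 0.02401 mol
mass of KHC8H4O4 = 0.02401 × 204.22 = 4.904 g
% KHC8H4O4 = 4.904 / 9.209 × 100 = 53.25 %

53.25 %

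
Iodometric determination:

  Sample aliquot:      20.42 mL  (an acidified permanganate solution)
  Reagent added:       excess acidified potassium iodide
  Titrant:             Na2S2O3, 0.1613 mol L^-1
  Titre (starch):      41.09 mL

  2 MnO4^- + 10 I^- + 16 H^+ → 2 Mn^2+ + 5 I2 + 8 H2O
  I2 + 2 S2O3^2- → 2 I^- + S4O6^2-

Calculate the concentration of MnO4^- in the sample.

n(S2O3^2-) = 0.04109 × 0.1613 = 6.628 × 10^-3 mol
n(I2) = n(S2O3^2-)/2 = 3.314 × 10^-3 mol
From the 2:5 ratio, n(MnO4^-) in the aliquot = 2/5 × 3.314 × 10^-3 = 1.326 × 10^-3 mol
[MnO4^-] = 1.326 × 10^-3 / 0.02042 = 0.06491 mol/L

0.06491 mol/L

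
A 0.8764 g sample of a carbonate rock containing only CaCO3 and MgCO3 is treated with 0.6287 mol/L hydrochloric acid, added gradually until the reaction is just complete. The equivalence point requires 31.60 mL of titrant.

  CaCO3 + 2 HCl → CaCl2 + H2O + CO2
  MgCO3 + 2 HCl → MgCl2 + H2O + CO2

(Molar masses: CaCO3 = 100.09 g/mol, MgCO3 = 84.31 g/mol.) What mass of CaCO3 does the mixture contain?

n(HCl) = 0.03160 × 0.6287 = 0.01987 mol
Let x = n(CaCO3), y = n(MgCO3).
Titrant: 2x + 2y = 0.01987;  mass: 100.09x + 84.31y = 0.8764
Solving, x = 2.466 × 10^-3 mol, y = 7.468 × 10^-3 mol
mass of CaCO3 = 2.466 × 10^-3 × 100.09 = 0.2468 g

0.2468 g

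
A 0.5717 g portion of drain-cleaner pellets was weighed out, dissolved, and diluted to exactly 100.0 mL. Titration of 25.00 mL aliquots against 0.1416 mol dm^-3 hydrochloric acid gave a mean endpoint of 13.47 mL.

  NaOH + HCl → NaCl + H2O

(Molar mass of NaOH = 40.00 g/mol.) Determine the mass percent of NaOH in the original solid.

n(HCl) per titration = 0.01347 × 0.1416 = 1.907 × 10^-3 mol
n(NaOH) in each aliquot = 1.907 × 10^-3 mol (1:1 ratio)
n(NaOH) in the whole flask = 1.907 × 10^-3 × 100.0/25.00 = 7.629 × 10^-3 mol
mass of NaOH = 7.629 × 10^-3 × 40.00 = 0.3052 g
% NaOH = 0.3052 / 0.5717 × 100 = 53.38 %

53.38 %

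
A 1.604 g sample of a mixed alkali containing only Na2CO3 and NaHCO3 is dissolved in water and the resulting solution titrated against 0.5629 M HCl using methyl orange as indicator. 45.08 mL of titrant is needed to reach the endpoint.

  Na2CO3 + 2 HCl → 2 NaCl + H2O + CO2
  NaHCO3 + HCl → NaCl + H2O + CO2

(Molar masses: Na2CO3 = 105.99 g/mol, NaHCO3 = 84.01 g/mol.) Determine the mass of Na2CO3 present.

0.9018 g

n(HCl) = 0.04508 × 0.5629 = 0.02538 mol
Let x = n(Na2CO3), y = n(NaHCO3).
Titrant: 2x + 1y = 0.02538;  mass: 105.99x + 84.01y = 1.604
Solving, x = 8.509 × 10^-3 mol, y = 8.358 × 10^-3 mol
mass of Na2CO3 = 8.509 × 10^-3 × 105.99 = 0.9018 g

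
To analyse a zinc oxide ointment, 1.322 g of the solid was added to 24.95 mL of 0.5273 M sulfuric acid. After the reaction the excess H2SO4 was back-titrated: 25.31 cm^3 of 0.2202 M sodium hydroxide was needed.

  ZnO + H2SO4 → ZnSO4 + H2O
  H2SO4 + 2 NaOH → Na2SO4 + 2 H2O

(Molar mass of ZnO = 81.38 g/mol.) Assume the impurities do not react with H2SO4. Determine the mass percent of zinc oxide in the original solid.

63.83 %

n(H2SO4) added = 0.02495 × 0.5273 = 0.01316 mol
n(NaOH) used in back-titration = 0.02531 × 0.2202 = 5.573 × 10^-3 mol
From the 1:2 ratio, n(H2SO4) left over = 1/2 × 5.573 × 10^-3 = 2.787 × 10^-3 mol
n(H2SO4) consumed by analyte = 0.01316 − 2.787 × 10^-3 = 0.01037 mol
n(ZnO) = 0.01037 mol (1:1 ratio)
mass of ZnO = 0.01037 × 81.38 = 0.8439 g
% ZnO = 0.8439 / 1.322 × 100 = 63.83 %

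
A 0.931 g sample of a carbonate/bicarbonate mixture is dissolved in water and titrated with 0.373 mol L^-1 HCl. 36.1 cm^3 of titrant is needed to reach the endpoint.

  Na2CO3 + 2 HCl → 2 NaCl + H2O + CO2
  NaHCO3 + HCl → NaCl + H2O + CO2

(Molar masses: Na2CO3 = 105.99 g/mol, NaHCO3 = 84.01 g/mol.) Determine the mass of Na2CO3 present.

n(HCl) = 0.0361 × 0.373 = 0.0135 mol
Let x = n(Na2CO3), y = n(NaHCO3).
Titrant: 2x + 1y = 0.0135;  mass: 105.99x + 84.01y = 0.931
Solving, x = 3.23 × 10^-3 mol, y = 7.01 × 10^-3 mol
mass of Na2CO3 = 3.23 × 10^-3 × 105.99 = 0.342 g

0.342 g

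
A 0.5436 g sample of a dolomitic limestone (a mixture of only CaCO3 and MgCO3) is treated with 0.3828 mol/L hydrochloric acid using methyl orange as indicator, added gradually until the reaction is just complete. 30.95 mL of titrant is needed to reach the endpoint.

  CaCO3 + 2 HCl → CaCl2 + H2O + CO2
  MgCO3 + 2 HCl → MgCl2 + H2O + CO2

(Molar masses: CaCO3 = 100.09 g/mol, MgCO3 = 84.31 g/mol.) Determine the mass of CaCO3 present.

0.2801 g

n(HCl) = 0.03095 × 0.3828 = 0.01185 mol
Let x = n(CaCO3), y = n(MgCO3).
Titrant: 2x + 2y = 0.01185;  mass: 100.09x + 84.31y = 0.5436
Solving, x = 2.799 × 10^-3 mol, y = 3.125 × 10^-3 mol
mass of CaCO3 = 2.799 × 10^-3 × 100.09 = 0.2801 g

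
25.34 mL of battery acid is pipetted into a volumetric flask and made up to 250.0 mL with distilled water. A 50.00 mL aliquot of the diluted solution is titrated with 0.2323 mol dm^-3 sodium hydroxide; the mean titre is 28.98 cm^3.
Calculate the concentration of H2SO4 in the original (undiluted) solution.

H2SO4 + 2 NaOH → Na2SO4 + 2 H2O
n(NaOH) = 0.02898 × 0.2323 = 6.732 × 10^-3 mol
From the 1:2 ratio, n(H2SO4) in the aliquot = 1/2 × 6.732 × 10^-3 = 3.366 × 10^-3 mol
[H2SO4]_dilute = 3.366 × 10^-3 / 0.05000 = 0.06732 mol/L
Dilution factor = 250.0 / 25.34 = 9.866
[H2SO4]_stock = 0.06732 × 9.866 = 0.6642 mol/L

0.6642 mol/L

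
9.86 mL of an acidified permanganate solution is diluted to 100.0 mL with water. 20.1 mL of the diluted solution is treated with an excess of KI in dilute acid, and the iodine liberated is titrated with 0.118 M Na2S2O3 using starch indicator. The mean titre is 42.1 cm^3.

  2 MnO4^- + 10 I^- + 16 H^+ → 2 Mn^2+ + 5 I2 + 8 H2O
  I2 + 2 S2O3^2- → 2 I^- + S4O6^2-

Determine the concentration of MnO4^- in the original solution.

n(S2O3^2-) = 0.0421 × 0.118 = 4.97 × 10^-3 mol
n(I2) = n(S2O3^2-)/2 = 2.48 × 10^-3 mol
From the 2:5 ratio, n(MnO4^-) in the aliquot = 2/5 × 2.48 × 10^-3 = 9.94 × 10^-4 mol
[MnO4^-]_dilute = 9.94 × 10^-4 / 0.0201 = 0.0494 mol/L
[MnO4^-]_original = 0.0494 × 100.0/9.86 = 0.501 mol/L

0.501 M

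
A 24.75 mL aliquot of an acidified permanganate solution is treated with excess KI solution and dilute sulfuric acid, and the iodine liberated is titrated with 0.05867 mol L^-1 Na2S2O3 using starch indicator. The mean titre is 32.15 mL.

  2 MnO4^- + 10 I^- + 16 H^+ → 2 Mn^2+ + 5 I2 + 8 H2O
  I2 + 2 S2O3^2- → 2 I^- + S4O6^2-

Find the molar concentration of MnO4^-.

n(S2O3^2-) = 0.03215 × 0.05867 = 1.886 × 10^-3 mol
n(I2) = n(S2O3^2-)/2 = 9.431 × 10^-4 mol
From the 2:5 ratio, n(MnO4^-) in the aliquot = 2/5 × 9.431 × 10^-4 = 3.772 × 10^-4 mol
[MnO4^-] = 3.772 × 10^-4 / 0.02475 = 0.01524 mol/L

0.01524 mol/L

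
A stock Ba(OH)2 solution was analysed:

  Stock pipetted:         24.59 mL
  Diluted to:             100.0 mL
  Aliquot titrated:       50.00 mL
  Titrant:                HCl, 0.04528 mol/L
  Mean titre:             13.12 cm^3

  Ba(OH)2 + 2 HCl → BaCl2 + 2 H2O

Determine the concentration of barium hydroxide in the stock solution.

0.02416 mol/L

n(HCl) = 0.01312 × 0.04528 = 5.941 × 10^-4 mol
From the 1:2 ratio, n(Ba(OH)2) in the aliquot = 1/2 × 5.941 × 10^-4 = 2.970 × 10^-4 mol
[Ba(OH)2]_dilute = 2.970 × 10^-4 / 0.05000 = 0.005941 mol/L
Dilution factor = 100.0 / 24.59 = 4.067
[Ba(OH)2]_stock = 0.005941 × 4.067 = 0.02416 mol/L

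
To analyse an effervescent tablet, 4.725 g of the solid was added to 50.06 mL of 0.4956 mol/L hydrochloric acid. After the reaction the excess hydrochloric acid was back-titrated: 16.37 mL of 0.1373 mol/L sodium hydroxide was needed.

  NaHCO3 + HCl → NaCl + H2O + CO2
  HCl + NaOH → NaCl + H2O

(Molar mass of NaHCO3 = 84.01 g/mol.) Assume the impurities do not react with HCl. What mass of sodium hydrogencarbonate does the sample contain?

1.895 g

n(HCl) added = 0.05006 × 0.4956 = 0.02481 mol
n(NaOH) used in back-titration = 0.01637 × 0.1373 = 2.248 × 10^-3 mol
n(HCl) left over = 2.248 × 10^-3 mol (1:1 ratio)
n(HCl) consumed by analyte = 0.02481 − 2.248 × 10^-3 = 0.02256 mol
n(NaHCO3) = 0.02256 mol (1:1 ratio)
mass of NaHCO3 = 0.02256 × 84.01 = 1.895 g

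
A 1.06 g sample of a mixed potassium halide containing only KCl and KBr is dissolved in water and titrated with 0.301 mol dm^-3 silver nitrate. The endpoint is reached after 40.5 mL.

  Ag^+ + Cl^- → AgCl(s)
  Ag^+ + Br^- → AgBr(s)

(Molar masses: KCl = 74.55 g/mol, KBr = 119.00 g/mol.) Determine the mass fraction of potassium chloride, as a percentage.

n(AgNO3) = 0.0405 × 0.301 = 0.0122 mol
Let x = n(KCl), y = n(KBr).
Titrant: 1x + 1y = 0.0122;  mass: 74.55x + 119.00y = 1.06
Solving, x = 8.79 × 10^-3 mol, y = 3.40 × 10^-3 mol
mass of KCl = 8.79 × 10^-3 × 74.55 = 0.655 g
% KCl = 0.655 / 1.06 × 100 = 61.8 %

61.8 %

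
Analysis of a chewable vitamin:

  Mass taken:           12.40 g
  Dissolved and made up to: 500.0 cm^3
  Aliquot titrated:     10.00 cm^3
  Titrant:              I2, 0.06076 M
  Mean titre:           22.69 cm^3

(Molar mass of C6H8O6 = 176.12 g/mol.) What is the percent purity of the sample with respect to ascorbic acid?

97.91 %

C6H8O6 + I2 → C6H6O6 + 2 HI
n(I2) per titration = 0.02269 × 0.06076 = 1.379 × 10^-3 mol
n(C6H8O6) in each aliquot = 1.379 × 10^-3 mol (1:1 ratio)
n(C6H8O6) in the whole flask = 1.379 × 10^-3 × 500.0/10.00 = 0.06893 mol
mass of C6H8O6 = 0.06893 × 176.12 = 12.14 g
% C6H8O6 = 12.14 / 12.40 × 100 = 97.91 %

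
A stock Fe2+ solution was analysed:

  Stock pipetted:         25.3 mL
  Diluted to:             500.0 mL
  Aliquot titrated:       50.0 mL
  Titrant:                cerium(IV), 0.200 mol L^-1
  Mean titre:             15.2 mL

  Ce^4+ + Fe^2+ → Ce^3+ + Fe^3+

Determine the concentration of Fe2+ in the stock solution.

1.20 mol/L

n(Ce4+) = 0.0152 × 0.200 = 3.04 × 10^-3 mol
n(Fe2+) in the aliquot = 3.04 × 10^-3 mol (1:1 ratio)
[Fe2+]_dilute = 3.04 × 10^-3 / 0.0500 = 0.0608 mol/L
Dilution factor = 500.0 / 25.3 = 19.76
[Fe2+]_stock = 0.0608 × 19.76 = 1.20 mol/L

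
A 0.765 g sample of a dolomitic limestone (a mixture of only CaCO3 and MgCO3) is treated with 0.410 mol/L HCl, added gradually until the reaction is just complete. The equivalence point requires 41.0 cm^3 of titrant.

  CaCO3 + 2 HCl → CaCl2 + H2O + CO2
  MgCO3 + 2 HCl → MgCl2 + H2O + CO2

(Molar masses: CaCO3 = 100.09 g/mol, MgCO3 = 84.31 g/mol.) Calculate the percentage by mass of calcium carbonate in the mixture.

46.7 %

n(HCl) = 0.0410 × 0.410 = 0.0168 mol
Let x = n(CaCO3), y = n(MgCO3).
Titrant: 2x + 2y = 0.0168;  mass: 100.09x + 84.31y = 0.765
Solving, x = 3.57 × 10^-3 mol, y = 4.83 × 10^-3 mol
mass of CaCO3 = 3.57 × 10^-3 × 100.09 = 0.358 g
% CaCO3 = 0.358 / 0.765 × 100 = 46.7 %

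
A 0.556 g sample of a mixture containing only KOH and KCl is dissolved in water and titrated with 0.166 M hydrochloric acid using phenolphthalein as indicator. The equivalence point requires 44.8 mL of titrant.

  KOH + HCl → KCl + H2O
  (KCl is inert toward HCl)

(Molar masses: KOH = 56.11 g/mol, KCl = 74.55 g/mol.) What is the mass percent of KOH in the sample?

n(HCl) = 0.0448 × 0.166 = 7.44 × 10^-3 mol
Let x = n(KOH), y = n(KCl).
Titrant: 1x = 7.44 × 10^-3;  mass: 56.11x + 74.55y = 0.556
Solving, x = 7.44 × 10^-3 mol, y = 1.86 × 10^-3 mol
mass of KOH = 7.44 × 10^-3 × 56.11 = 0.417 g
% KOH = 0.417 / 0.556 × 100 = 75.1 %

75.1 %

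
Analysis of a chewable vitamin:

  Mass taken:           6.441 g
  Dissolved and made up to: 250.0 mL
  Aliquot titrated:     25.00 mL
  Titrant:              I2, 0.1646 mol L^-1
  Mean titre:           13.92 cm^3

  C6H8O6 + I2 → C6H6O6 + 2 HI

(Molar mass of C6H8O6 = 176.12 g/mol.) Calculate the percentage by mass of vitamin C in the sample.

62.65 %

n(I2) per titration = 0.01392 × 0.1646 = 2.291 × 10^-3 mol
n(C6H8O6) in each aliquot = 2.291 × 10^-3 mol (1:1 ratio)
n(C6H8O6) in the whole flask = 2.291 × 10^-3 × 250.0/25.00 = 0.02291 mol
mass of C6H8O6 = 0.02291 × 176.12 = 4.035 g
% C6H8O6 = 4.035 / 6.441 × 100 = 62.65 %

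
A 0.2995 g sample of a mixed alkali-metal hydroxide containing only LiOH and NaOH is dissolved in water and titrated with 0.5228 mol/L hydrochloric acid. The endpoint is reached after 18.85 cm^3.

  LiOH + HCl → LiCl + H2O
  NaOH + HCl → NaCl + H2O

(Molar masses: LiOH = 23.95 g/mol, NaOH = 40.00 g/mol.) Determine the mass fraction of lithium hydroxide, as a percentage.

47.18 %

n(HCl) = 0.01885 × 0.5228 = 9.855 × 10^-3 mol
Let x = n(LiOH), y = n(NaOH).
Titrant: 1x + 1y = 9.855 × 10^-3;  mass: 23.95x + 40.00y = 0.2995
Solving, x = 5.900 × 10^-3 mol, y = 3.955 × 10^-3 mol
mass of LiOH = 5.900 × 10^-3 × 23.95 = 0.1413 g
% LiOH = 0.1413 / 0.2995 × 100 = 47.18 %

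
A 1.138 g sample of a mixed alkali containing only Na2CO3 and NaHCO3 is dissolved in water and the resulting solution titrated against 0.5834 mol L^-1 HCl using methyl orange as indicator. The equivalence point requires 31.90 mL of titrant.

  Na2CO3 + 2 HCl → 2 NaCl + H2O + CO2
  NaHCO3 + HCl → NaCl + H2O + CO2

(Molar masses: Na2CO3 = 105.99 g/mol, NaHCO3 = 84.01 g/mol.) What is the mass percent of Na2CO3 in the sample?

63.88 %

n(HCl) = 0.03190 × 0.5834 = 0.01861 mol
Let x = n(Na2CO3), y = n(NaHCO3).
Titrant: 2x + 1y = 0.01861;  mass: 105.99x + 84.01y = 1.138
Solving, x = 6.859 × 10^-3 mol, y = 4.892 × 10^-3 mol
mass of Na2CO3 = 6.859 × 10^-3 × 105.99 = 0.7270 g
% Na2CO3 = 0.7270 / 1.138 × 100 = 63.88 %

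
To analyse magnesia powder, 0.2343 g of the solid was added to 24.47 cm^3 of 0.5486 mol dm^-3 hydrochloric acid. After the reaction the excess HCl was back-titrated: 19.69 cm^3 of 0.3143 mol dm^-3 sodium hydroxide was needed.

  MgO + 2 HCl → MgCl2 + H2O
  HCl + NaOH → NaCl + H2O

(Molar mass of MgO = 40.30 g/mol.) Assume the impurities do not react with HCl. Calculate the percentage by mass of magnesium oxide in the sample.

n(HCl) added = 0.02447 × 0.5486 = 0.01342 mol
n(NaOH) used in back-titration = 0.01969 × 0.3143 = 6.189 × 10^-3 mol
n(HCl) left over = 6.189 × 10^-3 mol (1:1 ratio)
n(HCl) consumed by analyte = 0.01342 − 6.189 × 10^-3 = 7.236 × 10^-3 mol
From the 1:2 ratio, n(MgO) = 1/2 × 7.236 × 10^-3 = 3.618 × 10^-3 mol
mass of MgO = 3.618 × 10^-3 × 40.30 = 0.1458 g
% MgO = 0.1458 / 0.2343 × 100 = 62.23 %

62.23 %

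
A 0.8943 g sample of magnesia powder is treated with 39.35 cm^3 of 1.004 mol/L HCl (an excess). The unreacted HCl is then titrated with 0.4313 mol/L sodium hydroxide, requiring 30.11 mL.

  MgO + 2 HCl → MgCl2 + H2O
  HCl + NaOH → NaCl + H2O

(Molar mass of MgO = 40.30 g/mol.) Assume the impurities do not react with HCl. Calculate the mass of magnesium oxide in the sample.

0.5344 g

n(HCl) added = 0.03935 × 1.004 = 0.03951 mol
n(NaOH) used in back-titration = 0.03011 × 0.4313 = 0.01299 mol
n(HCl) left over = 0.01299 mol (1:1 ratio)
n(HCl) consumed by analyte = 0.03951 − 0.01299 = 0.02652 mol
From the 1:2 ratio, n(MgO) = 1/2 × 0.02652 = 0.01326 mol
mass of MgO = 0.01326 × 40.30 = 0.5344 g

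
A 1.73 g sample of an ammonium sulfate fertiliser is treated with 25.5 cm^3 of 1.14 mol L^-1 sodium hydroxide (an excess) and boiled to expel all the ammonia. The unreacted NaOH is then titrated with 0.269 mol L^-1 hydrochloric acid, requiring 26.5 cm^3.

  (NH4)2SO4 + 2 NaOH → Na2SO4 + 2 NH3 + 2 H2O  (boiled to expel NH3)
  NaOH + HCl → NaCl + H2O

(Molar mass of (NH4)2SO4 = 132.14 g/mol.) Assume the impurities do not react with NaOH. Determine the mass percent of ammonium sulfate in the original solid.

n(NaOH) added = 0.0255 × 1.14 = 0.0291 mol
n(HCl) used in back-titration = 0.0265 × 0.269 = 7.13 × 10^-3 mol
n(NaOH) left over = 7.13 × 10^-3 mol (1:1 ratio)
n(NaOH) consumed by analyte = 0.0291 − 7.13 × 10^-3 = 0.0219 mol
From the 1:2 ratio, n((NH4)2SO4) = 1/2 × 0.0219 = 0.0110 mol
mass of (NH4)2SO4 = 0.0110 × 132.14 = 1.45 g
% (NH4)2SO4 = 1.45 / 1.73 × 100 = 83.8 %

83.8 %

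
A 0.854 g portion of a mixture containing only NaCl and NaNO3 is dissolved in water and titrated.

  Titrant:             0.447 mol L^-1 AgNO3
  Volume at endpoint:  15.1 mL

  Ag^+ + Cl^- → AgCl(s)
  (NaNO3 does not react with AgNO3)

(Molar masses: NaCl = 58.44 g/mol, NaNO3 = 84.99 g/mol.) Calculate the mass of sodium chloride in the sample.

0.394 g

n(AgNO3) = 0.0151 × 0.447 = 6.75 × 10^-3 mol
Let x = n(NaCl), y = n(NaNO3).
Titrant: 1x = 6.75 × 10^-3;  mass: 58.44x + 84.99y = 0.854
Solving, x = 6.75 × 10^-3 mol, y = 5.41 × 10^-3 mol
mass of NaCl = 6.75 × 10^-3 × 58.44 = 0.394 g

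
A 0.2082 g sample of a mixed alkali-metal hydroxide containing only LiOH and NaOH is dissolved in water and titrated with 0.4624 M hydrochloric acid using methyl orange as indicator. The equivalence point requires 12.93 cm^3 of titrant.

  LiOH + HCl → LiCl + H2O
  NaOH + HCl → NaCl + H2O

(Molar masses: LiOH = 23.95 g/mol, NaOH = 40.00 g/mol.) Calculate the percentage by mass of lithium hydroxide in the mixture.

22.18 %

n(HCl) = 0.01293 × 0.4624 = 5.979 × 10^-3 mol
Let x = n(LiOH), y = n(NaOH).
Titrant: 1x + 1y = 5.979 × 10^-3;  mass: 23.95x + 40.00y = 0.2082
Solving, x = 1.929 × 10^-3 mol, y = 4.050 × 10^-3 mol
mass of LiOH = 1.929 × 10^-3 × 23.95 = 0.04619 g
% LiOH = 0.04619 / 0.2082 × 100 = 22.18 %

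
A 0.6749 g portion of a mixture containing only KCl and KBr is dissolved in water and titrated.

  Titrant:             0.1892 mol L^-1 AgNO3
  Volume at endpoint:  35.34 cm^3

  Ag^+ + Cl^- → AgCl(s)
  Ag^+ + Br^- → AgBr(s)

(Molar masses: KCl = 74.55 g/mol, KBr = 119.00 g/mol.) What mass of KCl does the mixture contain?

0.2026 g

n(AgNO3) = 0.03534 × 0.1892 = 6.686 × 10^-3 mol
Let x = n(KCl), y = n(KBr).
Titrant: 1x + 1y = 6.686 × 10^-3;  mass: 74.55x + 119.00y = 0.6749
Solving, x = 2.717 × 10^-3 mol, y = 3.969 × 10^-3 mol
mass of KCl = 2.717 × 10^-3 × 74.55 = 0.2026 g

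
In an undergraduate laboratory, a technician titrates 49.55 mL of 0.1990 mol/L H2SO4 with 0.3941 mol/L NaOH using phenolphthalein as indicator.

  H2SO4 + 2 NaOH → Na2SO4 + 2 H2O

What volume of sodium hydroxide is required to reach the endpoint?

n(H2SO4) = 0.04955 L × 0.1990 mol/L = 9.860 × 10^-3 mol
From the 2:1 stoichiometry, n(NaOH) = 2/1 × 9.860 × 10^-3 = 0.01972 mol
V(NaOH) = 0.01972 mol / 0.3941 mol/L = 0.05004 L = 50.04 mL

50.04 mL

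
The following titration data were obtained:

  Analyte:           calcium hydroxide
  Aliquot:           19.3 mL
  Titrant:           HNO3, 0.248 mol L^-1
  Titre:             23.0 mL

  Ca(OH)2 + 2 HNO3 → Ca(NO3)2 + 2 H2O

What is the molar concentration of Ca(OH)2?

n(HNO3) = 0.0230 L × 0.248 mol/L = 5.70 × 10^-3 mol
From the 1:2 mole ratio, n(Ca(OH)2) = 1/2 × 5.70 × 10^-3 = 2.85 × 10^-3 mol
[Ca(OH)2] = 2.85 × 10^-3 mol / 0.0193 L = 0.148 mol/L

0.148 mol/L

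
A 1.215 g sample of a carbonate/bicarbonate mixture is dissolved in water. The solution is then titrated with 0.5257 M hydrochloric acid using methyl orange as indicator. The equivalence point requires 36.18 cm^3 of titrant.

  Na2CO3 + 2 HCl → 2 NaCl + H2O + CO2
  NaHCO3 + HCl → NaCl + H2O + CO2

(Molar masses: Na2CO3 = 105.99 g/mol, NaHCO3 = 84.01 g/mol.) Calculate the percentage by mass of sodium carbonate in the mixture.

n(HCl) = 0.03618 × 0.5257 = 0.01902 mol
Let x = n(Na2CO3), y = n(NaHCO3).
Titrant: 2x + 1y = 0.01902;  mass: 105.99x + 84.01y = 1.215
Solving, x = 6.172 × 10^-3 mol, y = 6.676 × 10^-3 mol
mass of Na2CO3 = 6.172 × 10^-3 × 105.99 = 0.6542 g
% Na2CO3 = 0.6542 / 1.215 × 100 = 53.84 %

53.84 %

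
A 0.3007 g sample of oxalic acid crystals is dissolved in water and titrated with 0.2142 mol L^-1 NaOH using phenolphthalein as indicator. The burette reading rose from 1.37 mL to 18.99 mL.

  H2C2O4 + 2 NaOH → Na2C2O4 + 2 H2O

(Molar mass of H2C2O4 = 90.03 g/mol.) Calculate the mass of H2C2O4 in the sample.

n(NaOH) = 0.01762 L × 0.2142 mol/L = 3.774 × 10^-3 mol
From the 1:2 ratio, n(H2C2O4) = 1/2 × 3.774 × 10^-3 = 1.887 × 10^-3 mol
mass of H2C2O4 = 1.887 × 10^-3 × 90.03 g/mol = 0.1699 g

0.1699 g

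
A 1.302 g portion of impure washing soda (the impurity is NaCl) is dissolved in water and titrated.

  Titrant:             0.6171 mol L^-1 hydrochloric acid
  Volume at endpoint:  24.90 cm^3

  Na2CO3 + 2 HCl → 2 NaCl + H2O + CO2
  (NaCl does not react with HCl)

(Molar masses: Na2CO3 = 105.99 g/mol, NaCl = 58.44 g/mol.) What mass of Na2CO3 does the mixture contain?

0.8143 g

n(HCl) = 0.02490 × 0.6171 = 0.01537 mol
Let x = n(Na2CO3), y = n(NaCl).
Titrant: 2x = 0.01537;  mass: 105.99x + 58.44y = 1.302
Solving, x = 7.683 × 10^-3 mol, y = 8.345 × 10^-3 mol
mass of Na2CO3 = 7.683 × 10^-3 × 105.99 = 0.8143 g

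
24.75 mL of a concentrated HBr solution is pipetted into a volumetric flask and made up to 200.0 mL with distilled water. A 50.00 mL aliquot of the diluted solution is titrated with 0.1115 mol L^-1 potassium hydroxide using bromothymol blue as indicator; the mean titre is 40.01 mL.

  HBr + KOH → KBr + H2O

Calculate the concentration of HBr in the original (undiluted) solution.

n(KOH) = 0.04001 × 0.1115 = 4.461 × 10^-3 mol
n(HBr) in the aliquot = 4.461 × 10^-3 mol (1:1 ratio)
[HBr]_dilute = 4.461 × 10^-3 / 0.05000 = 0.08922 mol/L
Dilution factor = 200.0 / 24.75 = 8.081
[HBr]_stock = 0.08922 × 8.081 = 0.7210 mol/L

0.7210 mol/L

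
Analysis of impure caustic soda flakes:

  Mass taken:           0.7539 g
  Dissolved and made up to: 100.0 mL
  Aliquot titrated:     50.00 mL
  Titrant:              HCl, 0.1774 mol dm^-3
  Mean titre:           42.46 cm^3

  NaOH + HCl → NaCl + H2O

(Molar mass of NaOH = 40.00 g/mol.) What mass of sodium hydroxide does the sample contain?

n(HCl) per titration = 0.04246 × 0.1774 = 7.532 × 10^-3 mol
n(NaOH) in each aliquot = 7.532 × 10^-3 mol (1:1 ratio)
n(NaOH) in the whole flask = 7.532 × 10^-3 × 100.0/50.00 = 0.01506 mol
mass of NaOH = 0.01506 × 40.00 = 0.6026 g

0.6026 g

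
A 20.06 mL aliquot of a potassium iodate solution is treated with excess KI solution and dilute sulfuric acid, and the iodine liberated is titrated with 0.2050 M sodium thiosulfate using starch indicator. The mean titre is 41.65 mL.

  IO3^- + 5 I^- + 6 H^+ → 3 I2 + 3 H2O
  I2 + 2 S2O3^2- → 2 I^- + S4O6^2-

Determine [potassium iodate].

n(S2O3^2-) = 0.04165 × 0.2050 = 8.538 × 10^-3 mol
n(I2) = n(S2O3^2-)/2 = 4.269 × 10^-3 mol
From the 1:3 ratio, n(IO3^-) in the aliquot = 1/3 × 4.269 × 10^-3 = 1.423 × 10^-3 mol
[IO3^-] = 1.423 × 10^-3 / 0.02006 = 0.07094 mol/L

0.07094 M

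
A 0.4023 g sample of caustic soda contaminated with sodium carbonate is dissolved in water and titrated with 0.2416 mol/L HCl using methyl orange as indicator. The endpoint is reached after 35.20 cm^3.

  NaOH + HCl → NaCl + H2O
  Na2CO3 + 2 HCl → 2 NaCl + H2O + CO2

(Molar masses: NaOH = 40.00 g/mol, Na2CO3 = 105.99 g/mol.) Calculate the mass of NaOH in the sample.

n(HCl) = 0.03520 × 0.2416 = 8.504 × 10^-3 mol
Let x = n(NaOH), y = n(Na2CO3).
Titrant: 1x + 2y = 8.504 × 10^-3;  mass: 40.00x + 105.99y = 0.4023
Solving, x = 3.723 × 10^-3 mol, y = 2.390 × 10^-3 mol
mass of NaOH = 3.723 × 10^-3 × 40.00 = 0.1489 g

0.1489 g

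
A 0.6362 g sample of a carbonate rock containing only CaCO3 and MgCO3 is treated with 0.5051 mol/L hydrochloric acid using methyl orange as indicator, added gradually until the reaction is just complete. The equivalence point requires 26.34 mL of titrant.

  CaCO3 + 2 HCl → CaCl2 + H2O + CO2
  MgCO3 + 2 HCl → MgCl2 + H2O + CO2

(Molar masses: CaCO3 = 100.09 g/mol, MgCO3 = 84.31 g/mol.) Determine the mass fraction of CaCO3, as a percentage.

n(HCl) = 0.02634 × 0.5051 = 0.01330 mol
Let x = n(CaCO3), y = n(MgCO3).
Titrant: 2x + 2y = 0.01330;  mass: 100.09x + 84.31y = 0.6362
Solving, x = 4.775 × 10^-3 mol, y = 1.877 × 10^-3 mol
mass of CaCO3 = 4.775 × 10^-3 × 100.09 = 0.4780 g
% CaCO3 = 0.4780 / 0.6362 × 100 = 75.13 %

75.13 %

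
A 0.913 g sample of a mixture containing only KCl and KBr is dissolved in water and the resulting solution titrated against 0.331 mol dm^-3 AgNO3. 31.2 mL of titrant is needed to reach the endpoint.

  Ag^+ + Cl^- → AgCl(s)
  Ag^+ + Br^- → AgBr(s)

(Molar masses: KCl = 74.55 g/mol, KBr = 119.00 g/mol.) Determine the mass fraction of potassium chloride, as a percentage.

n(AgNO3) = 0.0312 × 0.331 = 0.0103 mol
Let x = n(KCl), y = n(KBr).
Titrant: 1x + 1y = 0.0103;  mass: 74.55x + 119.00y = 0.913
Solving, x = 7.11 × 10^-3 mol, y = 3.22 × 10^-3 mol
mass of KCl = 7.11 × 10^-3 × 74.55 = 0.530 g
% KCl = 0.530 / 0.913 × 100 = 58.0 %

58.0 %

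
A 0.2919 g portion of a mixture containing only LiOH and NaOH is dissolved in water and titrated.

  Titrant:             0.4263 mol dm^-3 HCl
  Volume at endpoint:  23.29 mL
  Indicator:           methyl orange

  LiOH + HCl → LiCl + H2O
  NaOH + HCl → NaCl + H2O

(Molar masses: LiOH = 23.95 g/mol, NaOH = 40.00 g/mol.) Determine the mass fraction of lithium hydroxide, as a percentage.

n(HCl) = 0.02329 × 0.4263 = 9.929 × 10^-3 mol
Let x = n(LiOH), y = n(NaOH).
Titrant: 1x + 1y = 9.929 × 10^-3;  mass: 23.95x + 40.00y = 0.2919
Solving, x = 6.557 × 10^-3 mol, y = 3.371 × 10^-3 mol
mass of LiOH = 6.557 × 10^-3 × 23.95 = 0.1570 g
% LiOH = 0.1570 / 0.2919 × 100 = 53.80 %

53.80 %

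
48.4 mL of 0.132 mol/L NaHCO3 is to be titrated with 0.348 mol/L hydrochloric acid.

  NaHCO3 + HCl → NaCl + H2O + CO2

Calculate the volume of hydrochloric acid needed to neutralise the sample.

n(NaHCO3) = 0.0484 L × 0.132 mol/L = 6.39 × 10^-3 mol
n(HCl) = 6.39 × 10^-3 mol (1:1 stoichiometry)
V(HCl) = 6.39 × 10^-3 mol / 0.348 mol/L = 0.0184 L = 18.4 mL

18.4 mL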